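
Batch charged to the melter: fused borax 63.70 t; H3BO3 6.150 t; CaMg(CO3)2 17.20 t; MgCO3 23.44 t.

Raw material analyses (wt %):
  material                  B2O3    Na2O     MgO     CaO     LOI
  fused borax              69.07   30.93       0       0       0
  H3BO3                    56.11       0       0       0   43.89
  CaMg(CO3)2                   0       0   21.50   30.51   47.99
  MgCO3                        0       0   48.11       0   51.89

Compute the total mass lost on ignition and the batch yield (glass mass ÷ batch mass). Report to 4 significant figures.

LOI loss = 23.12 t; glass = 87.37 t; yield = 79.08%

Each numeric step maintains full float precision throughout. Rounding to 4 significant figures governs every in-between result as printed; a single rounding finalizes every reported number — the derived quantities, which include net glass mass, ignition loss, four oxide percentages, totals, the yield, are carried at full float precision, as written in the problem or answer text, using the weight values at 87.37 t of glass.
LOI of each material in turn:
  fused borax: 63.70 × 0 = 0 t
  H3BO3: 6.150 × 0.4389 = 2.699 t
  CaMg(CO3)2: 17.20 × 0.4799 = 8.254 t
  MgCO3: 23.44 × 0.5189 = 12.16 t
Total LOI = 23.12 t
Glass = batch − LOI = 110.5 − 23.12 = 87.37 t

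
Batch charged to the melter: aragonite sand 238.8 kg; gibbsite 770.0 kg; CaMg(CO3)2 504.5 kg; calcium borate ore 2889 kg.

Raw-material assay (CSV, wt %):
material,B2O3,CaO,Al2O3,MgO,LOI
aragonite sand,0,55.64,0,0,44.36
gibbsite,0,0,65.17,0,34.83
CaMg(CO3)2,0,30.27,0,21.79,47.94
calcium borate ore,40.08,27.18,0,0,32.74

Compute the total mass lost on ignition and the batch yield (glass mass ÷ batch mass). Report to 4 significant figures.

LOI loss = 1562 kg; glass = 2840 kg; yield = 64.52%

In-progress results appear, rounded to 4 significant figures, within the worked lines — the working math maintains full float precision through every step. Exactly one rounding goes into each reported figure — derived quantities are carried at full precision (the yield, totals, LOI, net glass mass, the four compositions) starting from the weights on 2840 kg of glass, as written in the question or the answer.
Material-by-material LOI:
  aragonite sand: 238.8 × 0.4436 = 105.9 kg
  gibbsite: 770.0 × 0.3483 = 268.2 kg
  CaMg(CO3)2: 504.5 × 0.4794 = 241.9 kg
  calcium borate ore: 2889 × 0.3274 = 945.9 kg
Total LOI = 1562 kg
Glass = batch − LOI = 4402 − 1562 = 2840 kg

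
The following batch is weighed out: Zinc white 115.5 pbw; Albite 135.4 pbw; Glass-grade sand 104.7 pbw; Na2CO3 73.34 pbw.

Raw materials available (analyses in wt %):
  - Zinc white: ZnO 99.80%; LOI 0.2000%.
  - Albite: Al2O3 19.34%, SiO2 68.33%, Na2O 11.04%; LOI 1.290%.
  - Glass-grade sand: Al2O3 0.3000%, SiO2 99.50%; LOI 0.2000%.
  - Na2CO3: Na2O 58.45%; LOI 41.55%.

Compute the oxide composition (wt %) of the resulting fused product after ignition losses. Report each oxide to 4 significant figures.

Glass mass = 396.3 pbw (batch 428.9 − LOI 32.66).
Composition: Al2O3 6.687%, ZnO 29.09%, SiO2 49.64%, Na2O 14.59%

Values along the way are shown (rounded to four significant figures) when written out — the working math keeps full float precision at every stage. Every reported result is rounded exactly once; all derived quantities (glass mass, totals, yield, the four compositions, LOI) are rebuilt from the weighed amounts at 396.3 pbw of glass in full precision, precisely as stated by question or answer.
Per-oxide mass from batch:
  Al2O3: 135.4·0.1934 + 104.7·0.003000 = 26.50 pbw
  ZnO: 115.5·0.9980 = 115.3 pbw
  SiO2: 135.4·0.6833 + 104.7·0.9950 = 196.7 pbw
  Na2O: 135.4·0.1104 + 73.34·0.5845 = 57.82 pbw
LOI: 115.5·0.002000 + 135.4·0.01290 + 104.7·0.002000 + 73.34·0.4155 = 32.66 pbw
Net of LOI, the glass mass = 428.9 − 32.66 = 396.3 pbw (= the summed oxide contributions)
percent by weight: oxide/glass ×100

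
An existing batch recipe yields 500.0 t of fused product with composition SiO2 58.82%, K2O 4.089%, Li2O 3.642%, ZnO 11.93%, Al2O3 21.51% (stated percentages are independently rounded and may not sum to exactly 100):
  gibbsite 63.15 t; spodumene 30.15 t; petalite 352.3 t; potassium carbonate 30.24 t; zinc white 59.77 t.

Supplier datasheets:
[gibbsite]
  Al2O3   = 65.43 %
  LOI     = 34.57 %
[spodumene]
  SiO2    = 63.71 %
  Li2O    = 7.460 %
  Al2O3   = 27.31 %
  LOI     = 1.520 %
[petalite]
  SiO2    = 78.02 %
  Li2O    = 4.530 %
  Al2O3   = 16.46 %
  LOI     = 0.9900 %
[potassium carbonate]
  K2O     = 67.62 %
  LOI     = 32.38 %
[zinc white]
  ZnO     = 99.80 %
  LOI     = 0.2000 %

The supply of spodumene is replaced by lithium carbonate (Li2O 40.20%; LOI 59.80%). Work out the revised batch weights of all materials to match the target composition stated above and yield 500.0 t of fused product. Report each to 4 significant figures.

The working math runs at exact precision throughout — in-progress results are printed rounded to 4 significant figures in the working. Every reported number sees exactly one rounding — all derived quantities are carried at full precision (totals, LOI, net glass mass, the yield, five oxide percentages) from the batch weights per 500.0 t of glass precisely as stated by the question or the answer.
Target masses of each oxide per 500.0 t fused product:
  SiO2: 58.82% × 500.0 = 294.1 t
  K2O: 4.089% × 500.0 = 20.45 t
  Li2O: 3.642% × 500.0 = 18.21 t
  ZnO: 11.93% × 500.0 = 59.65 t
  Al2O3: 21.51% × 500.0 = 107.6 t
Mass-balance tally per oxide per the reported batch figures, per the basis as stated (target by target, the sums agree once rounding is allowed for):
  SiO2: 377.0·0.7802 = 294.1 t (target 294.1 t)
  K2O: 30.24·0.6762 = 20.45 t (target 20.45 t)
  Li2O: 2.821·0.4020 + 377.0·0.04530 = 18.21 t (target 18.21 t)
  ZnO: 59.77·0.9980 = 59.65 t (target 59.65 t)
  Al2O3: 69.54·0.6543 + 377.0·0.1646 = 107.6 t (target 107.6 t)
Auditing the glass mass value: total batch − LOI = 500.0 t (the Σ of target masses is 500.0 t; the stated basis being 500.0 t — rounding explains the deltas).
Batch grand total — Σ batch = 539.4 t; ignition loss, Σ(batch × LOI) = 39.37 t; yield: glass divided by total = 92.70%.

Revised batch per 500.0 t fused product:
  gibbsite: 69.54 t
  lithium carbonate: 2.821 t
  petalite: 377.0 t
  potassium carbonate: 30.24 t
  zinc white: 59.77 t
Total batch = 539.4 t; LOI loss = 39.37 t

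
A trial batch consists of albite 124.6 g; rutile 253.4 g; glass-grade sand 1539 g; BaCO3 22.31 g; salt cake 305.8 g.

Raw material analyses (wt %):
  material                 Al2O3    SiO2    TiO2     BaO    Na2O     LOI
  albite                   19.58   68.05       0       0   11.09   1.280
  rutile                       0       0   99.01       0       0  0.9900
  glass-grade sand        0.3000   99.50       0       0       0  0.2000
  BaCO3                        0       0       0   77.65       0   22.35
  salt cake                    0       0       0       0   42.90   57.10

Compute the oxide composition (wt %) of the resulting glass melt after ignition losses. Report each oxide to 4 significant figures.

Exact precision is maintained through every step. Mid-chain values are displayed (rounded to four significant digits) in the printout; each reported figure is rounded a single time — all derived quantities, including totals, ignition loss, yield, net glass mass, the five compositions, are re-derived from the batch weights per 2058 g of glass in full precision, as written in the problem or answer text.
Oxide masses out of the charge:
  Al2O3: 124.6·0.1958 + 1539·0.003000 = 29.01 g
  SiO2: 124.6·0.6805 + 1539·0.9950 = 1616 g
  TiO2: 253.4·0.9901 = 250.9 g
  BaO: 22.31·0.7765 = 17.32 g
  Na2O: 124.6·0.1109 + 305.8·0.4290 = 145.0 g
LOI: 124.6·0.01280 + 253.4·0.009900 + 1539·0.002000 + 22.31·0.2235 + 305.8·0.5710 = 186.8 g
batch − LOI leaves glass = 2245 − 186.8 = 2058 g (the oxide masses sum to this)
wt % = 100 × oxide mass / glass mass

Glass mass = 2058 g (batch 2245 − LOI 186.8).
Composition: Al2O3 1.410%, SiO2 78.51%, TiO2 12.19%, BaO 0.8416%, Na2O 7.045%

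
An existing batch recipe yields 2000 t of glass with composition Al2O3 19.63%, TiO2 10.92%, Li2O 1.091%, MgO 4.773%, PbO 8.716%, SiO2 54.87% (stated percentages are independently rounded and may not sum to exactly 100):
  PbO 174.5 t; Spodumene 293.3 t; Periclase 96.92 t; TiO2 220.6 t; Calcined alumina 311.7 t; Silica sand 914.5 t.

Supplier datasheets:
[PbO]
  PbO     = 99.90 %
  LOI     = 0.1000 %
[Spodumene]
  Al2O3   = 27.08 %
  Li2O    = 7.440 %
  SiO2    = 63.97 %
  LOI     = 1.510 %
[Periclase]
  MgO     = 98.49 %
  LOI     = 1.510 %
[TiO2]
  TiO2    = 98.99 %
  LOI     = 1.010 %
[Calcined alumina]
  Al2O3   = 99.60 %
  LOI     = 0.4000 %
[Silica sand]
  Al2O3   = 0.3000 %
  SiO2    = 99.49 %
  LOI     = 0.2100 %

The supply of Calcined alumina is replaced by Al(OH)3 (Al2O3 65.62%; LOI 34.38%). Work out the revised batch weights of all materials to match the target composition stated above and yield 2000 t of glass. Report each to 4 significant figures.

Revised batch per 2000 t glass:
  PbO: 174.5 t
  Spodumene: 293.3 t
  Periclase: 96.92 t
  TiO2: 220.6 t
  Al(OH)3: 473.1 t
  Silica sand: 914.5 t
Total batch = 2173 t; LOI loss = 172.9 t

The whole derivation maintains exact precision from start to finish — in-progress results are printed rounded to 4 significant digits at each printed step; a single rounding completes each reported figure; all derived quantities, which include the totals, LOI, yield, the six compositions, glass mass, are rebuilt in full float precision, as written in problem or answer, starting from the weights for 2000 t of glass.
Oxide-by-oxide targets in 2000 t glass:
  Al2O3: 19.63% × 2000 = 392.6 t
  TiO2: 10.92% × 2000 = 218.4 t
  Li2O: 1.091% × 2000 = 21.82 t
  MgO: 4.773% × 2000 = 95.46 t
  PbO: 8.716% × 2000 = 174.3 t
  SiO2: 54.87% × 2000 = 1097 t
Balance tally, oxide-wise, using the reported weights, for the quoted basis mass (summed amounts equal target values once rounding is allowed for):
  Al2O3: 293.3·0.2708 + 473.1·0.6562 + 914.5·0.003000 = 392.6 t (target 392.6 t)
  TiO2: 220.6·0.9899 = 218.4 t (target 218.4 t)
  Li2O: 293.3·0.07440 = 21.82 t (target 21.82 t)
  MgO: 96.92·0.9849 = 95.46 t (target 95.46 t)
  PbO: 174.5·0.9990 = 174.3 t (target 174.3 t)
  SiO2: 293.3·0.6397 + 914.5·0.9949 = 1097 t (target 1097 t)
Auditing the glass mass value: batch Σ − ignition loss = 2000 t (the Σ of target masses is 2000 t; against the stated basis, 2000 t — differing by rounding only).
Adding the batch up: Σ batch = 2173 t; LOI loss = Σ batch·LOI = 172.9 t; yield, glass over the total, = 92.04%.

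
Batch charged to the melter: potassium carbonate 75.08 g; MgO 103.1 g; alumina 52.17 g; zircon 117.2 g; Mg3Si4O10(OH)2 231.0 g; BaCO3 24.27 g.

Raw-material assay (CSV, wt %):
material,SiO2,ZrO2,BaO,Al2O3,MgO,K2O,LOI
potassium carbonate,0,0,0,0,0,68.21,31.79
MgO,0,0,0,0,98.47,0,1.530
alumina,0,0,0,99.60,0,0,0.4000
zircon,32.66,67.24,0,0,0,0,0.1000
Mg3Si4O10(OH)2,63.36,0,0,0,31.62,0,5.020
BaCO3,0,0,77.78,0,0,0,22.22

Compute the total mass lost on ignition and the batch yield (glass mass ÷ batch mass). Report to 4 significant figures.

Each numeric step carries full precision all the way through. Values along the way are shown, rounded to 4 significant figures, on the page. Each reported value takes exactly one rounding. All derived quantities are recomputed from the weighed amounts for 560.1 g of glass at full precision (LOI, glass mass, the totals, the yield, the six compositions), exactly as shown in the question or the answer.
Material-by-material LOI:
  potassium carbonate: 75.08 × 0.3179 = 23.87 g
  MgO: 103.1 × 0.01530 = 1.577 g
  alumina: 52.17 × 0.004000 = 0.2087 g
  zircon: 117.2 × 0.001000 = 0.1172 g
  Mg3Si4O10(OH)2: 231.0 × 0.05020 = 11.60 g
  BaCO3: 24.27 × 0.2222 = 5.393 g
Total LOI = 42.76 g
Glass = batch − LOI = 602.8 − 42.76 = 560.1 g

LOI loss = 42.76 g; glass = 560.1 g; yield = 92.91%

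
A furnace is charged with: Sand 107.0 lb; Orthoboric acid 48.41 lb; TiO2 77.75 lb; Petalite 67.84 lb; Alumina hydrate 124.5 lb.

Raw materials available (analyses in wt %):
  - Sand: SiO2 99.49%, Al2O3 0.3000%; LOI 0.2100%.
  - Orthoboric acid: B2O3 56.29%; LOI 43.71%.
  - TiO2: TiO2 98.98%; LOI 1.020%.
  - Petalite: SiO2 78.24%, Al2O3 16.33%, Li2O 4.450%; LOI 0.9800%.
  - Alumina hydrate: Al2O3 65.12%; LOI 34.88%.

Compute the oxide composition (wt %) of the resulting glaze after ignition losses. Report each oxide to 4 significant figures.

Intermediates appear rounded to 4 significant digits alongside each step; each numeric step maintains full precision in all steps; every reported result receives exactly one rounding. The derived quantities, which include yield, glass mass, LOI, the totals, the five compositions, are rebuilt in full precision, as they appear in either problem or answer, from the batch weights for 359.2 lb of glass.
Mass of each oxide from the mix:
  SiO2: 107.0·0.9949 + 67.84·0.7824 = 159.5 lb
  Al2O3: 107.0·0.003000 + 67.84·0.1633 + 124.5·0.6512 = 92.47 lb
  Li2O: 67.84·0.04450 = 3.019 lb
  TiO2: 77.75·0.9898 = 76.96 lb
  B2O3: 48.41·0.5629 = 27.25 lb
LOI: 107.0·0.002100 + 48.41·0.4371 + 77.75·0.01020 + 67.84·0.009800 + 124.5·0.3488 = 66.27 lb
Glass mass = batch − LOI = 425.5 − 66.27 = 359.2 lb (= the summed oxide contributions)
each oxide over glass, ×100, is wt %

Glass mass = 359.2 lb (batch 425.5 − LOI 66.27).
Composition: SiO2 44.41%, Al2O3 25.74%, Li2O 0.8404%, TiO2 21.42%, B2O3 7.586%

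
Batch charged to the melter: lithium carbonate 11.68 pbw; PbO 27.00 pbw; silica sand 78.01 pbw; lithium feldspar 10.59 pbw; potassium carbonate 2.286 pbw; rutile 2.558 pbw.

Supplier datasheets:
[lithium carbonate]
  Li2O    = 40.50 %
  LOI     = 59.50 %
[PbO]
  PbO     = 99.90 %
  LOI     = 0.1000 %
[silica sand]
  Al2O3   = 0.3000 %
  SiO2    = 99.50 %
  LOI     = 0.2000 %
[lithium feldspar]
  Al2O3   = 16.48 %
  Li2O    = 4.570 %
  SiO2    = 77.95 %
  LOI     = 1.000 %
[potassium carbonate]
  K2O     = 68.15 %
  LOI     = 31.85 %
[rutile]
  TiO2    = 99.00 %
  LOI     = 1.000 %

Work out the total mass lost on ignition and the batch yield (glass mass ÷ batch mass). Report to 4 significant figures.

The working math holds exact precision at all times — mid-chain values appear rounded to 4 significant digits in the working; every reported number takes just one rounding; derived quantities, including net glass mass, ignition loss, totals, the yield, the six compositions, are carried from the batch weights at 124.1 pbw of glass in full precision, as they appear in the problem or the answer.
Material-by-material LOI:
  lithium carbonate: 11.68 × 0.5950 = 6.950 pbw
  PbO: 27.00 × 0.001000 = 0.02700 pbw
  silica sand: 78.01 × 0.002000 = 0.1560 pbw
  lithium feldspar: 10.59 × 0.01000 = 0.1059 pbw
  potassium carbonate: 2.286 × 0.3185 = 0.7281 pbw
  rutile: 2.558 × 0.01000 = 0.02558 pbw
Total LOI = 7.992 pbw
Glass = batch − LOI = 132.1 − 7.992 = 124.1 pbw

LOI loss = 7.992 pbw; glass = 124.1 pbw; yield = 93.95%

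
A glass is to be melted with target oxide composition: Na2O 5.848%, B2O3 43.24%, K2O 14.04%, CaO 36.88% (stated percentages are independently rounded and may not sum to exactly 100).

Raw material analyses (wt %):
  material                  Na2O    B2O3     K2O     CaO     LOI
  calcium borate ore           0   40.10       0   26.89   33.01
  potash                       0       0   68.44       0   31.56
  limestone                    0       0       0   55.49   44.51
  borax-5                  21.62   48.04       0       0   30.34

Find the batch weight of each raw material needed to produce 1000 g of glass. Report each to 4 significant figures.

In-progress results are displayed with 4-significant-figure rounding within the worked lines — all arithmetic runs at exact precision end to end. Every reported number sees exactly one rounding — the derived quantities, including the totals, yield, the four compositions, glass mass, LOI, are computed from the batch weights per 1000 g of glass in full float precision as quoted within the problem or answer text.
Oxide mass targets, per 1000 g glass:
  Na2O: 5.848% × 1000 = 58.48 g
  B2O3: 43.24% × 1000 = 432.4 g
  K2O: 14.04% × 1000 = 140.4 g
  CaO: 36.88% × 1000 = 368.8 g
Sums-versus-targets review using the reported weights, versus the basis set out (sum by sum, the targets are met net of answer rounding effects):
  Na2O: 270.5·0.2162 = 58.48 g (target 58.48 g)
  B2O3: 754.3·0.4010 + 270.5·0.4804 = 432.4 g (target 432.4 g)
  K2O: 205.1·0.6844 = 140.4 g (target 140.4 g)
  CaO: 754.3·0.2689 + 299.1·0.5549 = 368.8 g (target 368.8 g)
Glass-mass sanity pass: batch total minus LOI = 1000 g (per-oxide target masses sum to 1000 g; basis as stated: 1000 g — a pure rounding effect).
Adding the batch up: Σ batch = 1529 g; the LOI term Σ batch·LOI equals 528.9 g; yield: glass divided by total = 65.41%.

Batch per 1000 g glass:
  calcium borate ore: 754.3 g
  potash: 205.1 g
  limestone: 299.1 g
  borax-5: 270.5 g
Total batch = 1529 g; LOI loss = 528.9 g; yield = 65.41%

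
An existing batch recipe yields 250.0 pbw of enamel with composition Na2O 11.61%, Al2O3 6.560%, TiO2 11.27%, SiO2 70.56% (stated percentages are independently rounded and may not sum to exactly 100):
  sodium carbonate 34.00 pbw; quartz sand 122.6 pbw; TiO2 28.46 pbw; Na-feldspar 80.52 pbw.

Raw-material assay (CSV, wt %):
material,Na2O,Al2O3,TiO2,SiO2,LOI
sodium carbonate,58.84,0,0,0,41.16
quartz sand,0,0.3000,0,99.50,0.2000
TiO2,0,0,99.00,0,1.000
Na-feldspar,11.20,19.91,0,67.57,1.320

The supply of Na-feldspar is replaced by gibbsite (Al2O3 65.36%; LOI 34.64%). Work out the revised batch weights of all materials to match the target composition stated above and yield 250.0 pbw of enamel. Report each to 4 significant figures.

Every computation holds full float precision in all steps. The intermediate values are displayed with 4-significant-digit rounding alongside each step. Exactly one rounding lands on each reported figure; the derived quantities, including LOI, four oxide percentages, glass mass, yield, totals, are recomputed starting from the weights per 250.0 pbw of glass at full precision, precisely as stated by the question or the answer.
The oxide mass targets at 250.0 pbw enamel:
  Na2O: 11.61% × 250.0 = 29.02 pbw
  Al2O3: 6.560% × 250.0 = 16.40 pbw
  TiO2: 11.27% × 250.0 = 28.18 pbw
  SiO2: 70.56% × 250.0 = 176.4 pbw
Sums-versus-targets review with the batch weights as given, on the stated basis (each sum matches its target mass exact up to rounding of places):
  Na2O: 49.33·0.5884 = 29.03 pbw (target 29.02 pbw)
  Al2O3: 177.3·0.003000 + 24.28·0.6536 = 16.40 pbw (target 16.40 pbw)
  TiO2: 28.46·0.9900 = 28.18 pbw (target 28.18 pbw)
  SiO2: 177.3·0.9950 = 176.4 pbw (target 176.4 pbw)
Glass mass check: Σ batch − LOI loss = 250.0 pbw (targets for the oxides total 250.0 pbw; the stated basis being 250.0 pbw — a pure rounding effect).
Total batch = Σ batch = 279.4 pbw; LOI removed, Σ of batch·LOI: 29.35 pbw; the yield ratio, glass ÷ batch: 89.49%.

Revised batch per 250.0 pbw enamel:
  sodium carbonate: 49.33 pbw
  quartz sand: 177.3 pbw
  TiO2: 28.46 pbw
  gibbsite: 24.28 pbw
Total batch = 279.4 pbw; LOI loss = 29.35 pbw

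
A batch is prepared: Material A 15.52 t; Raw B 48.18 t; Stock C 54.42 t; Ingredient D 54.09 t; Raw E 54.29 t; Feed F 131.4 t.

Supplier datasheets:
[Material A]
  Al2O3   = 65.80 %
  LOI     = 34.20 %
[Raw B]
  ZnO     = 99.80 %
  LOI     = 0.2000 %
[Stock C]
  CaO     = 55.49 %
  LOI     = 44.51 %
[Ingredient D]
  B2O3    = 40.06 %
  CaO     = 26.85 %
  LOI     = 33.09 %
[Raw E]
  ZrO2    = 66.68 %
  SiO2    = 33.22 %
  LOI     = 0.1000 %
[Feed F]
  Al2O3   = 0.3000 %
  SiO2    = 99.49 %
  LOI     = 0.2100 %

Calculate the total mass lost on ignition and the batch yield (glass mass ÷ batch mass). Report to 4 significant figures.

LOI loss = 47.86 t; glass = 310.0 t; yield = 86.63%

The working math carries full precision throughout — rounding to four significant digits extends to every in-between result as shown; a single rounding finalizes every reported number; all derived quantities are computed at full precision (ignition loss, the six compositions, yield, glass mass, totals) from the batch weights on 310.0 t of glass, exactly as shown in the problem or answer text.
Loss on ignition, line by line:
  Material A: 15.52 × 0.3420 = 5.308 t
  Raw B: 48.18 × 0.002000 = 0.09636 t
  Stock C: 54.42 × 0.4451 = 24.22 t
  Ingredient D: 54.09 × 0.3309 = 17.90 t
  Raw E: 54.29 × 0.001000 = 0.05429 t
  Feed F: 131.4 × 0.002100 = 0.2759 t
Total LOI = 47.86 t
Glass = batch − LOI = 357.9 − 47.86 = 310.0 t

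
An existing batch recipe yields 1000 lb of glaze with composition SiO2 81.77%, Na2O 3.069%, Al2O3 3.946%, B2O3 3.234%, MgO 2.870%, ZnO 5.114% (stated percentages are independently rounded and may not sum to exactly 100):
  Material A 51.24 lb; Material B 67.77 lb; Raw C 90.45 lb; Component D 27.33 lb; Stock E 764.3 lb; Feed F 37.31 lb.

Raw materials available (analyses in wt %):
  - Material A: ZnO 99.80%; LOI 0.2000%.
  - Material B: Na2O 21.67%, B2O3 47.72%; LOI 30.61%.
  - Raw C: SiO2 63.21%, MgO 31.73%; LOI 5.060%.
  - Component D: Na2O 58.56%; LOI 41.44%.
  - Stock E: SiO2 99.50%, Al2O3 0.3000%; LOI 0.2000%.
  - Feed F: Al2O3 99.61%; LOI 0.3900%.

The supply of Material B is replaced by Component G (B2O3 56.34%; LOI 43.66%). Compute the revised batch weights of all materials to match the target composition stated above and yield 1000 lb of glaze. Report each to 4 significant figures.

Revised batch per 1000 lb glaze:
  Material A: 51.24 lb
  Component G: 57.40 lb
  Raw C: 90.45 lb
  Component D: 52.41 lb
  Stock E: 764.3 lb
  Feed F: 37.31 lb
Total batch = 1053 lb; LOI loss = 53.13 lb

All internal work runs at full float precision from first step to last; values along the way are shown (rounded to 4 significant figures) alongside each step — exactly one rounding is applied to every reported figure; all derived quantities (the yield, totals, six oxide percentages, glass mass, ignition loss) are re-derived at exact precision from the batch weights on 1000 lb of glass as given in the problem or answer text.
Oxide mass targets, per 1000 lb glaze:
  SiO2: 81.77% × 1000 = 817.7 lb
  Na2O: 3.069% × 1000 = 30.69 lb
  Al2O3: 3.946% × 1000 = 39.46 lb
  B2O3: 3.234% × 1000 = 32.34 lb
  MgO: 2.870% × 1000 = 28.70 lb
  ZnO: 5.114% × 1000 = 51.14 lb
Balance tally, oxide-wise, applying the batch weights above, versus the basis set out (target by target, the sums agree exact up to rounding of places):
  SiO2: 90.45·0.6321 + 764.3·0.9950 = 817.7 lb (target 817.7 lb)
  Na2O: 52.41·0.5856 = 30.69 lb (target 30.69 lb)
  Al2O3: 764.3·0.003000 + 37.31·0.9961 = 39.46 lb (target 39.46 lb)
  B2O3: 57.40·0.5634 = 32.34 lb (target 32.34 lb)
  MgO: 90.45·0.3173 = 28.70 lb (target 28.70 lb)
  ZnO: 51.24·0.9980 = 51.14 lb (target 51.14 lb)
Glass-mass bookkeeping: the batch minus its LOI: 1000 lb (summing oxide targets gives 1000 lb; the stated basis being 1000 lb — a pure rounding effect).
Batch grand total — Σ batch = 1053 lb; Σ batch·LOI gives LOI loss = 53.13 lb; yield: glass divided by total = 94.95%.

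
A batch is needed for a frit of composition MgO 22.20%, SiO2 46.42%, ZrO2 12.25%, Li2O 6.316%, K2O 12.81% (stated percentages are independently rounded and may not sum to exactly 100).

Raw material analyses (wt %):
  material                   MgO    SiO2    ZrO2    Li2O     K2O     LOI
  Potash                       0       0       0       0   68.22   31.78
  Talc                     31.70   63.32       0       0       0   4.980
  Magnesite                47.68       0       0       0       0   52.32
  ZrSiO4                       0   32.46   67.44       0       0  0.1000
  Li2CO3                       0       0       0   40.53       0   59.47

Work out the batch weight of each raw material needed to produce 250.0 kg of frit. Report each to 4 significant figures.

Batch per 250.0 kg frit:
  Potash: 46.94 kg
  Talc: 160.0 kg
  Magnesite: 10.03 kg
  ZrSiO4: 45.41 kg
  Li2CO3: 38.96 kg
Total batch = 301.3 kg; LOI loss = 51.35 kg; yield = 82.96%

All internal work holds full precision at each step; mid-chain values are displayed, rounded to four significant digits, in the printout; a single rounding yields each reported number; all derived quantities (net glass mass, the totals, five oxide percentages, the yield, ignition loss) are recomputed in full precision from the weighed amounts at 250.0 kg of glass as written in the problem or answer text.
Oxide mass targets, per 250.0 kg frit:
  MgO: 22.20% × 250.0 = 55.50 kg
  SiO2: 46.42% × 250.0 = 116.0 kg
  ZrO2: 12.25% × 250.0 = 30.62 kg
  Li2O: 6.316% × 250.0 = 15.79 kg
  K2O: 12.81% × 250.0 = 32.02 kg
Mass-balance tally per oxide from the weights as reported, under the basis named above (summed amounts equal target values inside rounding margins):
  MgO: 160.0·0.3170 + 10.03·0.4768 = 55.50 kg (target 55.50 kg)
  SiO2: 160.0·0.6332 + 45.41·0.3246 = 116.1 kg (target 116.0 kg)
  ZrO2: 45.41·0.6744 = 30.62 kg (target 30.62 kg)
  Li2O: 38.96·0.4053 = 15.79 kg (target 15.79 kg)
  K2O: 46.94·0.6822 = 32.02 kg (target 32.02 kg)
Auditing the glass mass value: total batch − LOI = 250.0 kg (targets for the oxides total 250.0 kg; versus the stated basis of 250.0 kg — rounding explains the deltas).
Batch total: Σ batch = 301.3 kg; the LOI term Σ batch·LOI equals 51.35 kg; as yield: glass ÷ batch → 82.96%.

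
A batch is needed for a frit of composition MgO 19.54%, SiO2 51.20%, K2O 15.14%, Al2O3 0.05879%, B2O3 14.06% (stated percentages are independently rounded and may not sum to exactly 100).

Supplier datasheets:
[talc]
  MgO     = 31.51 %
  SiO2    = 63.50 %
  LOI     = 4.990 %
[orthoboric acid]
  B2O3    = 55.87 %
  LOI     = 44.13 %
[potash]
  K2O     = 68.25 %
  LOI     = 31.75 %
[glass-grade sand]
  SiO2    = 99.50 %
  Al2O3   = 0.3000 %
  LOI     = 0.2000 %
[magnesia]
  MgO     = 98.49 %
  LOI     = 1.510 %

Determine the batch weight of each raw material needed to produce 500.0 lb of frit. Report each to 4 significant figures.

In-progress results appear rounded to four significant figures — all internal work holds full float precision at every stage — each reported result takes a single rounding — the derived quantities, including net glass mass, LOI, the totals, the five compositions, yield, are carried using the weight values on 500.0 lb of glass in full float precision precisely as stated by the problem or the answer.
Target oxide masses per 500.0 lb frit:
  MgO: 19.54% × 500.0 = 97.70 lb
  SiO2: 51.20% × 500.0 = 256.0 lb
  K2O: 15.14% × 500.0 = 75.70 lb
  Al2O3: 0.05879% × 500.0 = 0.2940 lb
  B2O3: 14.06% × 500.0 = 70.30 lb
Oxide-by-oxide audit from the weights as reported, per the basis as stated (oxide sums agree with the targets inside rounding margins):
  MgO: 249.6·0.3151 + 19.34·0.9849 = 97.70 lb (target 97.70 lb)
  SiO2: 249.6·0.6350 + 97.98·0.9950 = 256.0 lb (target 256.0 lb)
  K2O: 110.9·0.6825 = 75.69 lb (target 75.70 lb)
  Al2O3: 97.98·0.003000 = 0.2939 lb (target 0.2940 lb)
  B2O3: 125.8·0.5587 = 70.28 lb (target 70.30 lb)
Glass mass check: whole batch net of LOI = 500.0 lb (targets for the oxides total 500.0 lb; basis as stated: 500.0 lb — deltas are rounding alone).
Adding the batch up: Σ batch = 603.6 lb; the LOI term Σ batch·LOI equals 103.7 lb; the yield ratio, glass ÷ batch: 82.83%.

Batch per 500.0 lb frit:
  talc: 249.6 lb
  orthoboric acid: 125.8 lb
  potash: 110.9 lb
  glass-grade sand: 97.98 lb
  magnesia: 19.34 lb
Total batch = 603.6 lb; LOI loss = 103.7 lb; yield = 82.83%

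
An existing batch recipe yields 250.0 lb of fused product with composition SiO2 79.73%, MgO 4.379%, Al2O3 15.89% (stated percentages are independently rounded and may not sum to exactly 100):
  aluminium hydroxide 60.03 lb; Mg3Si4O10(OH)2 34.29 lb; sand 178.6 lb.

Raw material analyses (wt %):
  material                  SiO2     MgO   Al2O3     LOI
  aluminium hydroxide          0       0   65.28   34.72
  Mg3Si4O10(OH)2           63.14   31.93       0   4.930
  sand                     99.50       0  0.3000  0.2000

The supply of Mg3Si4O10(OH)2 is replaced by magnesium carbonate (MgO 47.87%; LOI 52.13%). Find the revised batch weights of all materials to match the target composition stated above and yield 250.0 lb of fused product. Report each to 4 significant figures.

Revised batch per 250.0 lb fused product:
  aluminium hydroxide: 59.93 lb
  magnesium carbonate: 22.87 lb
  sand: 200.3 lb
Total batch = 283.1 lb; LOI loss = 33.13 lb

In-progress results are displayed, rounded to four significant figures, at each printed step — each numeric step maintains exact precision through every step. Every reported result takes just one rounding — derived quantities (ignition loss, yield, glass mass, the totals, the three compositions) are re-derived from the batch weights per 250.0 lb of glass in exact precision as written in the problem or the answer.
Per-oxide target masses for 250.0 lb fused product:
  SiO2: 79.73% × 250.0 = 199.3 lb
  MgO: 4.379% × 250.0 = 10.95 lb
  Al2O3: 15.89% × 250.0 = 39.72 lb
Mass-balance tally per oxide with the batch weights as given, for the quoted basis mass (oxide sums agree with the targets net of answer rounding effects):
  SiO2: 200.3·0.9950 = 199.3 lb (target 199.3 lb)
  MgO: 22.87·0.4787 = 10.95 lb (target 10.95 lb)
  Al2O3: 59.93·0.6528 + 200.3·0.003000 = 39.72 lb (target 39.72 lb)
Auditing the glass mass value: Σ batch − LOI loss = 250.0 lb (summing oxide targets gives 250.0 lb; stated basis 250.0 lb — a pure rounding effect).
Whole-batch sum: Σ batch = 283.1 lb; loss to ignition Σ batch·LOI = 33.13 lb; glass ÷ batch gives a yield of 88.30%.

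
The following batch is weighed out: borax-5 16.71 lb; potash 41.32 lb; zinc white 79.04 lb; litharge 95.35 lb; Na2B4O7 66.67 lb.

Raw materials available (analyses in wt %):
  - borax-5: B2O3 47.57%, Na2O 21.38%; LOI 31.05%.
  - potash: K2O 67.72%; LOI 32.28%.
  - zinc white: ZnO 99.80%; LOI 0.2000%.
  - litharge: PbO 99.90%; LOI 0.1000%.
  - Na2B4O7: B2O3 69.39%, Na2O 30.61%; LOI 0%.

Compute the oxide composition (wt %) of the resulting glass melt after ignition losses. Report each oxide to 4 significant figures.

Each numeric step keeps full precision throughout. Mid-chain values are shown rounded to 4 significant digits alongside each step — each reported value is rounded a single time — all derived quantities, which include ignition loss, glass mass, yield, five oxide percentages, the totals, are carried at exact precision, as given in the question or the answer, from the batch weights at 280.3 lb of glass.
Per-oxide mass from batch:
  PbO: 95.35·0.9990 = 95.25 lb
  B2O3: 16.71·0.4757 + 66.67·0.6939 = 54.21 lb
  Na2O: 16.71·0.2138 + 66.67·0.3061 = 23.98 lb
  ZnO: 79.04·0.9980 = 78.88 lb
  K2O: 41.32·0.6772 = 27.98 lb
LOI: 16.71·0.3105 + 41.32·0.3228 + 79.04·0.002000 + 95.35·0.001000 = 18.78 lb
Resulting glass, batch − LOI: 299.1 − 18.78 = 280.3 lb (matching Σ of the oxides)
wt % = oxide mass / glass mass × 100

Glass mass = 280.3 lb (batch 299.1 − LOI 18.78).
Composition: PbO 33.98%, B2O3 19.34%, Na2O 8.555%, ZnO 28.14%, K2O 9.982%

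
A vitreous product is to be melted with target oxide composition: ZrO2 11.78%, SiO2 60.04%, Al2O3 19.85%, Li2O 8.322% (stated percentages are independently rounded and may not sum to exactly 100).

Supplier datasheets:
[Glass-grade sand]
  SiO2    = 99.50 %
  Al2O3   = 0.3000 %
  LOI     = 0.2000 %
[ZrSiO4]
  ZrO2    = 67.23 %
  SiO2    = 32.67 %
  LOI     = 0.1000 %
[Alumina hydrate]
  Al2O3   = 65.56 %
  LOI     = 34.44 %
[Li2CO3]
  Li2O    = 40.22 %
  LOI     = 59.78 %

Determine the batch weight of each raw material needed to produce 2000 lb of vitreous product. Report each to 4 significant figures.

The working math maintains full precision from first step to last — the intermediate values are displayed, with 4-significant-digit rounding, within the worked lines. Every reported value is rounded once only. Derived quantities (four oxide percentages, the totals, ignition loss, yield, glass mass) are computed from the weighed amounts per 2000 lb of glass at exact precision precisely as stated by problem or answer.
The oxide mass targets at 2000 lb vitreous product:
  ZrO2: 11.78% × 2000 = 235.6 lb
  SiO2: 60.04% × 2000 = 1201 lb
  Al2O3: 19.85% × 2000 = 397.0 lb
  Li2O: 8.322% × 2000 = 166.4 lb
Balance tally, oxide-wise, on the weights just shown, relative to the basis at hand (target by target, the sums agree exact up to rounding of places):
  ZrO2: 350.4·0.6723 = 235.6 lb (target 235.6 lb)
  SiO2: 1092·0.9950 + 350.4·0.3267 = 1201 lb (target 1201 lb)
  Al2O3: 1092·0.003000 + 600.6·0.6556 = 397.0 lb (target 397.0 lb)
  Li2O: 413.8·0.4022 = 166.4 lb (target 166.4 lb)
Auditing the glass mass value: net batch after ignition = 2000 lb (the Σ of target masses is 2000 lb; stated basis 2000 lb — deltas are rounding alone).
Batch total: Σ batch = 2457 lb; loss to ignition Σ batch·LOI = 456.8 lb; glass ÷ batch gives a yield of 81.41%.

Batch per 2000 lb vitreous product:
  Glass-grade sand: 1092 lb
  ZrSiO4: 350.4 lb
  Alumina hydrate: 600.6 lb
  Li2CO3: 413.8 lb
Total batch = 2457 lb; LOI loss = 456.8 lb; yield = 81.41%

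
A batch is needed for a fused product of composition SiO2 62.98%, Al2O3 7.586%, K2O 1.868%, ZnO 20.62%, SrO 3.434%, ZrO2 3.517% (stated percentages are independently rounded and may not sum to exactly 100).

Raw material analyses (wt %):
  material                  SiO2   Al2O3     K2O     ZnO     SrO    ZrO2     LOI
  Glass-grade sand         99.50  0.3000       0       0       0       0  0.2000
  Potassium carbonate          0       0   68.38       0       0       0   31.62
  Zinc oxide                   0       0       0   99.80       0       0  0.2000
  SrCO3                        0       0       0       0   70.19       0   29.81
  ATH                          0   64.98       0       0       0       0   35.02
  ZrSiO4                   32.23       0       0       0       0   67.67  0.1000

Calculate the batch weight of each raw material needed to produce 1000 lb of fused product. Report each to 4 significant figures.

Batch per 1000 lb fused product:
  Glass-grade sand: 616.1 lb
  Potassium carbonate: 27.32 lb
  Zinc oxide: 206.6 lb
  SrCO3: 48.92 lb
  ATH: 113.9 lb
  ZrSiO4: 51.97 lb
Total batch = 1065 lb; LOI loss = 64.81 lb; yield = 93.91%

The intermediate values appear with 4-significant-digit rounding at each printed step. The working math runs at full precision at all times; exactly one rounding is applied to each reported value; derived quantities are recomputed from the batch weights at 1000 lb of glass in full float precision (ignition loss, net glass mass, yield, six oxide percentages, totals) as they appear in the problem or the answer.
The oxide mass targets at 1000 lb fused product:
  SiO2: 62.98% × 1000 = 629.8 lb
  Al2O3: 7.586% × 1000 = 75.86 lb
  K2O: 1.868% × 1000 = 18.68 lb
  ZnO: 20.62% × 1000 = 206.2 lb
  SrO: 3.434% × 1000 = 34.34 lb
  ZrO2: 3.517% × 1000 = 35.17 lb
Per-oxide balance check applying the batch weights above, versus the basis set out (every target is met by its sum modulo rounding of the values):
  SiO2: 616.1·0.9950 + 51.97·0.3223 = 629.8 lb (target 629.8 lb)
  Al2O3: 616.1·0.003000 + 113.9·0.6498 = 75.86 lb (target 75.86 lb)
  K2O: 27.32·0.6838 = 18.68 lb (target 18.68 lb)
  ZnO: 206.6·0.9980 = 206.2 lb (target 206.2 lb)
  SrO: 48.92·0.7019 = 34.34 lb (target 34.34 lb)
  ZrO2: 51.97·0.6767 = 35.17 lb (target 35.17 lb)
Auditing the glass mass value: Σ batch − LOI loss = 1000 lb (per-oxide target masses sum to 1000 lb; with the basis standing at 1000 lb — rounding explains the deltas).
Summing the batch: Σ batch = 1065 lb; Σ batch·LOI gives LOI loss = 64.81 lb; glass ÷ batch gives a yield of 93.91%.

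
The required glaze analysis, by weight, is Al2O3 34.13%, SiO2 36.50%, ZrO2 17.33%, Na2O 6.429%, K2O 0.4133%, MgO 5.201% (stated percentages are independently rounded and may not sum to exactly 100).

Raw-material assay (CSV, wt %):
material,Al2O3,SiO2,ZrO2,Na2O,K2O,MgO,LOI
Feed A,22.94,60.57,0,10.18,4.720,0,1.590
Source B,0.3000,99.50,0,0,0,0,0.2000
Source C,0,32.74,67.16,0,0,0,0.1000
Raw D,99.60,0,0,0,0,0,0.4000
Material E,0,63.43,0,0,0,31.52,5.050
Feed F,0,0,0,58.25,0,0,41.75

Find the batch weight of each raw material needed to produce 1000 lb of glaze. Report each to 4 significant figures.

Batch per 1000 lb glaze:
  Feed A: 87.56 lb
  Source B: 123.4 lb
  Source C: 258.0 lb
  Raw D: 322.1 lb
  Material E: 165.0 lb
  Feed F: 95.07 lb
Total batch = 1051 lb; LOI loss = 51.21 lb; yield = 95.13%

Full precision is maintained end to end; rounding to four significant figures applies to every mid-chain value as printed; every reported figure is rounded once only — all derived quantities, which include totals, the yield, net glass mass, ignition loss, six oxide percentages, are carried at full precision, as they appear in either problem or answer, using the weight values on 1000 lb of glass.
Per-oxide target masses for 1000 lb glaze:
  Al2O3: 34.13% × 1000 = 341.3 lb
  SiO2: 36.50% × 1000 = 365.0 lb
  ZrO2: 17.33% × 1000 = 173.3 lb
  Na2O: 6.429% × 1000 = 64.29 lb
  K2O: 0.4133% × 1000 = 4.133 lb
  MgO: 5.201% × 1000 = 52.01 lb
Verifying the oxide balance working from each reported weight, per the basis as stated (each sum matches its target mass exact up to rounding of places):
  Al2O3: 87.56·0.2294 + 123.4·0.003000 + 322.1·0.9960 = 341.3 lb (target 341.3 lb)
  SiO2: 87.56·0.6057 + 123.4·0.9950 + 258.0·0.3274 + 165.0·0.6343 = 364.9 lb (target 365.0 lb)
  ZrO2: 258.0·0.6716 = 173.3 lb (target 173.3 lb)
  Na2O: 87.56·0.1018 + 95.07·0.5825 = 64.29 lb (target 64.29 lb)
  K2O: 87.56·0.04720 = 4.133 lb (target 4.133 lb)
  MgO: 165.0·0.3152 = 52.01 lb (target 52.01 lb)
Glass mass check: total batch − LOI = 999.9 lb (oxide target masses add up to 1000 lb; against the stated basis, 1000 lb — gaps are rounding artifacts).
Total batch = Σ batch = 1051 lb; ignition loss, Σ(batch × LOI) = 51.21 lb; yield: glass divided by total = 95.13%.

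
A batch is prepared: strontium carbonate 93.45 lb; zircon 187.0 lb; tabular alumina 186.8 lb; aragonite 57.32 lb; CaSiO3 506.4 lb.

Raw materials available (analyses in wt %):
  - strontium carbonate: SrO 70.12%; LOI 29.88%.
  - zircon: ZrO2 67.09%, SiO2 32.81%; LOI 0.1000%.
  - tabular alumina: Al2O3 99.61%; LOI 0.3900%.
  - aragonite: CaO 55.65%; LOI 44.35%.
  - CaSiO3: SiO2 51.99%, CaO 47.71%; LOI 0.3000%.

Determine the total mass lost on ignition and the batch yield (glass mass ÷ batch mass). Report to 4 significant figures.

LOI loss = 55.78 lb; glass = 975.2 lb; yield = 94.59%

Mid-chain values are displayed rounded to four significant figures within the worked lines — every computation runs at full precision from first step to last. Each reported figure takes a single rounding; all derived quantities (the five compositions, glass mass, ignition loss, the totals, the yield) are recomputed using the weight values at 975.2 lb of glass in full float precision, as set out in question or answer.
Per-material ignition loss:
  strontium carbonate: 93.45 × 0.2988 = 27.92 lb
  zircon: 187.0 × 0.001000 = 0.1870 lb
  tabular alumina: 186.8 × 0.003900 = 0.7285 lb
  aragonite: 57.32 × 0.4435 = 25.42 lb
  CaSiO3: 506.4 × 0.003000 = 1.519 lb
Total LOI = 55.78 lb
Glass = batch − LOI = 1031 − 55.78 = 975.2 lb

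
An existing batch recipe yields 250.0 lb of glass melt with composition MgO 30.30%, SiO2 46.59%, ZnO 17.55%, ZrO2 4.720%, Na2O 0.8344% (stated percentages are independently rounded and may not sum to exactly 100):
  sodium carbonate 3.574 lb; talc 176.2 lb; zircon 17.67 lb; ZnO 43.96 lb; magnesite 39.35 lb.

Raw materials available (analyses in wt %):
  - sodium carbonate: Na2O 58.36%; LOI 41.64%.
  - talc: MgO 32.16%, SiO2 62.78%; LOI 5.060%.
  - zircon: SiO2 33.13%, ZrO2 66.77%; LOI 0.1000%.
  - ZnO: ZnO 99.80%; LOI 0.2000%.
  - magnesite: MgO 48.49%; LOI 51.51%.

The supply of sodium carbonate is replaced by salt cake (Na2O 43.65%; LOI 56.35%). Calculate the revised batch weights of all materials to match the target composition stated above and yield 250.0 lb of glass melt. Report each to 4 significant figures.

Revised batch per 250.0 lb glass melt:
  salt cake: 4.779 lb
  talc: 176.2 lb
  zircon: 17.67 lb
  ZnO: 43.96 lb
  magnesite: 39.35 lb
Total batch = 282.0 lb; LOI loss = 31.98 lb

Each numeric step holds full float precision through the solve — values along the way appear rounded off to 4 significant figures within the worked lines — every reported value is rounded once only — derived quantities are recomputed in exact precision (the five compositions, the yield, the totals, LOI, glass mass) from the batch weights on 250.0 lb of glass as quoted within question or answer.
The oxide mass targets at 250.0 lb glass melt:
  MgO: 30.30% × 250.0 = 75.75 lb
  SiO2: 46.59% × 250.0 = 116.5 lb
  ZnO: 17.55% × 250.0 = 43.88 lb
  ZrO2: 4.720% × 250.0 = 11.80 lb
  Na2O: 0.8344% × 250.0 = 2.086 lb
Balance tally, oxide-wise, using the reported weights, under the basis named above (delivered sums recover each target within answer rounding):
  MgO: 176.2·0.3216 + 39.35·0.4849 = 75.75 lb (target 75.75 lb)
  SiO2: 176.2·0.6278 + 17.67·0.3313 = 116.5 lb (target 116.5 lb)
  ZnO: 43.96·0.9980 = 43.87 lb (target 43.88 lb)
  ZrO2: 17.67·0.6677 = 11.80 lb (target 11.80 lb)
  Na2O: 4.779·0.4365 = 2.086 lb (target 2.086 lb)
Glass-mass closure: whole batch net of LOI = 250.0 lb (targets for the oxides total 250.0 lb; stated basis 250.0 lb — any gap is answer rounding).
Total batch = Σ batch = 282.0 lb; the LOI term Σ batch·LOI equals 31.98 lb; as yield: glass ÷ batch → 88.66%.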